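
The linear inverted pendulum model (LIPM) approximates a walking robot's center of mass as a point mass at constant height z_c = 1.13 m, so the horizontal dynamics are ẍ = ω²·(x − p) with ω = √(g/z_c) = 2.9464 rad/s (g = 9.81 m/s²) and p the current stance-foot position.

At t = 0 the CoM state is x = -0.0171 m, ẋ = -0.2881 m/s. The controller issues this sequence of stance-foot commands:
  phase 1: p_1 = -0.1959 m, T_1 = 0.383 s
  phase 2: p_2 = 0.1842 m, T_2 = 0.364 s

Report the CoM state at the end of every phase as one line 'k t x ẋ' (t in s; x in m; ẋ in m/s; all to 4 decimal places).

1 0.3830 -0.0259 0.2371
2 0.7470 -0.0550 -0.4118

phase 1: p=-0.1959, T=0.383, ωT=1.128471, cosh=1.707227, sinh=1.383700; start (x,ẋ)=(-0.017100, -0.288100) → end (x,ẋ)=(-0.025946, 0.237104)
phase 2: p=0.1842, T=0.364, ωT=1.072490, cosh=1.632401, sinh=1.290246; start (x,ẋ)=(-0.025946, 0.237104) → end (x,ẋ)=(-0.055014, -0.411840)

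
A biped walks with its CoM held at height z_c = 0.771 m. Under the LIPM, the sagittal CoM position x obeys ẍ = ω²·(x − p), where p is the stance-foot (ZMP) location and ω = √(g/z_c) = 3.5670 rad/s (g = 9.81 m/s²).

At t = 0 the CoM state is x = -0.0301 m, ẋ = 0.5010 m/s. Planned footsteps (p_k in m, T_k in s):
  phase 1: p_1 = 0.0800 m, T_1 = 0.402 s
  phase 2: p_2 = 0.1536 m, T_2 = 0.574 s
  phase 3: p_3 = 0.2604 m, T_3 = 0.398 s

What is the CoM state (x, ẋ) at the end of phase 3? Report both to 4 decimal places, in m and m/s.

phase 1: p=0.0800, T=0.402, ωT=1.433934, cosh=2.216770, sinh=1.978401; start (x,ẋ)=(-0.030100, 0.501000) → end (x,ẋ)=(0.113808, 0.333631)
phase 2: p=0.1536, T=0.574, ωT=2.047458, cosh=3.938621, sinh=3.809559; start (x,ẋ)=(0.113808, 0.333631) → end (x,ẋ)=(0.353193, 0.773328)
phase 3: p=0.2604, T=0.398, ωT=1.419666, cosh=2.188767, sinh=1.946972; start (x,ẋ)=(0.353193, 0.773328) → end (x,ẋ)=(0.885608, 2.337071)

x = 0.8856, ẋ = 2.3371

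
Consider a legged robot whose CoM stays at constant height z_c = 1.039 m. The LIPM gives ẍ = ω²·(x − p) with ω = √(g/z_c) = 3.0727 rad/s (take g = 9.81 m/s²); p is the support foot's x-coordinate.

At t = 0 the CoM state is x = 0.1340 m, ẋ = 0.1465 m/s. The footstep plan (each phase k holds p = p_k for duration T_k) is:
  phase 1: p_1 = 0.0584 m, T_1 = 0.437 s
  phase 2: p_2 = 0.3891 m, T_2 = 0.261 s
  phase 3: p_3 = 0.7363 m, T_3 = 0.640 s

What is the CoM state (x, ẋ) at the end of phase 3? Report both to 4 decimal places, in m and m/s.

x = 0.5880, ẋ = -0.2440

phase 1: p=0.0584, T=0.437, ωT=1.342770, cosh=2.045379, sinh=1.784258; start (x,ẋ)=(0.134000, 0.146500) → end (x,ẋ)=(0.298100, 0.714124)
phase 2: p=0.3891, T=0.261, ωT=0.801975, cosh=1.339191, sinh=0.890749; start (x,ẋ)=(0.298100, 0.714124) → end (x,ẋ)=(0.474252, 0.707283)
phase 3: p=0.7363, T=0.640, ωT=1.966528, cosh=3.642882, sinh=3.502941; start (x,ẋ)=(0.474252, 0.707283) → end (x,ẋ)=(0.588008, -0.243998)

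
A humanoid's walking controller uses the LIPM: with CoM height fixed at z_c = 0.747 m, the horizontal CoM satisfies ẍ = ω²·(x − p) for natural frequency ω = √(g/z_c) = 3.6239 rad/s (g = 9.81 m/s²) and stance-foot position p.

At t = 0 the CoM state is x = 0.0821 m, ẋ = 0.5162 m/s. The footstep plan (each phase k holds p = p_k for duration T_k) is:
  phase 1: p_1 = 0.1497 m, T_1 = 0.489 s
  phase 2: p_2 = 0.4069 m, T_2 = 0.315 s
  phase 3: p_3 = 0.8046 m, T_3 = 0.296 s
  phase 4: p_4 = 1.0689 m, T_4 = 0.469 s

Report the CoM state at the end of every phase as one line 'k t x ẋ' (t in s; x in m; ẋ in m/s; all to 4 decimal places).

1 0.4890 0.3520 0.8625
2 0.8040 0.6468 1.2085
3 1.1000 0.9774 1.2352
4 1.5690 1.7117 2.6156

phase 1: p=0.1497, T=0.489, ωT=1.772087, cosh=3.026549, sinh=2.856571; start (x,ẋ)=(0.082100, 0.516200) → end (x,ẋ)=(0.352004, 0.862514)
phase 2: p=0.4069, T=0.315, ωT=1.141528, cosh=1.725441, sinh=1.406110; start (x,ẋ)=(0.352004, 0.862514) → end (x,ẋ)=(0.646845, 1.208491)
phase 3: p=0.8046, T=0.296, ωT=1.072674, cosh=1.632640, sinh=1.290547; start (x,ẋ)=(0.646845, 1.208491) → end (x,ẋ)=(0.977413, 1.235241)
phase 4: p=1.0689, T=0.469, ωT=1.699609, cosh=2.827281, sinh=2.644527; start (x,ẋ)=(0.977413, 1.235241) → end (x,ẋ)=(1.711652, 2.615606)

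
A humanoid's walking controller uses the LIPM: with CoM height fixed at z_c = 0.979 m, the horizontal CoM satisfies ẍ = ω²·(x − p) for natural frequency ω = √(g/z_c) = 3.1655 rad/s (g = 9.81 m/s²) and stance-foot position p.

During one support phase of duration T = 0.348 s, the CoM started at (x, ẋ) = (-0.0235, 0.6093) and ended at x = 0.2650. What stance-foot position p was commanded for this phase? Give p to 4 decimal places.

p = -0.0696

ωT = 3.1655·0.348 = 1.101594; cosh(ωT) = 1.670650, sinh(ωT) = 1.338309
x(T) = p + (x₀−p)·cosh(ωT) + (ẋ₀/ω)·sinh(ωT) ⇒ p·(1 − cosh) = x(T) − x₀·cosh − (ẋ₀/ω)·sinh
numerator   = 0.2650 − (-0.0235)·1.670650 − (0.6093/3.1655)·1.338309 = 0.046661
denominator = 1 − 1.670650 = -0.670650
p = 0.046661 / -0.670650 = -0.0696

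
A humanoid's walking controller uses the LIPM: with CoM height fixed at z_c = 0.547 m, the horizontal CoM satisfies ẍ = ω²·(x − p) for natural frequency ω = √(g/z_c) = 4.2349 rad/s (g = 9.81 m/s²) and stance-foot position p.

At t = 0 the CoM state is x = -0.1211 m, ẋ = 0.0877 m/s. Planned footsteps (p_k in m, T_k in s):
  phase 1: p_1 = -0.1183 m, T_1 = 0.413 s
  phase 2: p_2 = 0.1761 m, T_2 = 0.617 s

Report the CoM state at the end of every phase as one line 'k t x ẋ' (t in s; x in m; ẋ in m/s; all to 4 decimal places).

1 0.4130 -0.0689 0.2267
2 1.0300 -1.1404 -5.4825

phase 1: p=-0.1183, T=0.413, ωT=1.749014, cosh=2.961438, sinh=2.787492; start (x,ẋ)=(-0.121100, 0.087700) → end (x,ẋ)=(-0.068866, 0.226665)
phase 2: p=0.1761, T=0.617, ωT=2.612933, cosh=6.856159, sinh=6.782840; start (x,ẋ)=(-0.068866, 0.226665) → end (x,ẋ)=(-1.140389, -5.482519)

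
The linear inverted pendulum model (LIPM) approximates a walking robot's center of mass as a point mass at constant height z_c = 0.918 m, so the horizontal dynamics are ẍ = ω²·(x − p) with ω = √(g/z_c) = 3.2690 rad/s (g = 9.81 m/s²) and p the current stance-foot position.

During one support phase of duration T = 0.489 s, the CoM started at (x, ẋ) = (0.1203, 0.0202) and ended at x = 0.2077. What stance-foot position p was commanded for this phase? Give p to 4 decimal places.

ωT = 3.2690·0.489 = 1.598541; cosh(ωT) = 2.574001, sinh(ωT) = 2.371810
x(T) = p + (x₀−p)·cosh(ωT) + (ẋ₀/ω)·sinh(ωT) ⇒ p·(1 − cosh) = x(T) − x₀·cosh − (ẋ₀/ω)·sinh
numerator   = 0.2077 − (0.1203)·2.574001 − (0.0202/3.2690)·2.371810 = -0.116608
denominator = 1 − 2.574001 = -1.574001
p = -0.116608 / -1.574001 = 0.0741

p = 0.0741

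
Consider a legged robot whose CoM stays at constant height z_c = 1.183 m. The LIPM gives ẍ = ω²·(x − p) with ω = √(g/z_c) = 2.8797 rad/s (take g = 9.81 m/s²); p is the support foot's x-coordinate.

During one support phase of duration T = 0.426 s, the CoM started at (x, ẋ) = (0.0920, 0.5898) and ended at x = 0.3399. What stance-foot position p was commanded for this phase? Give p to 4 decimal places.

ωT = 2.8797·0.426 = 1.226752; cosh(ωT) = 1.851690, sinh(ωT) = 1.558446
x(T) = p + (x₀−p)·cosh(ωT) + (ẋ₀/ω)·sinh(ωT) ⇒ p·(1 − cosh) = x(T) − x₀·cosh − (ẋ₀/ω)·sinh
numerator   = 0.3399 − (0.0920)·1.851690 − (0.5898/2.8797)·1.558446 = -0.149646
denominator = 1 − 1.851690 = -0.851690
p = -0.149646 / -0.851690 = 0.1757

p = 0.1757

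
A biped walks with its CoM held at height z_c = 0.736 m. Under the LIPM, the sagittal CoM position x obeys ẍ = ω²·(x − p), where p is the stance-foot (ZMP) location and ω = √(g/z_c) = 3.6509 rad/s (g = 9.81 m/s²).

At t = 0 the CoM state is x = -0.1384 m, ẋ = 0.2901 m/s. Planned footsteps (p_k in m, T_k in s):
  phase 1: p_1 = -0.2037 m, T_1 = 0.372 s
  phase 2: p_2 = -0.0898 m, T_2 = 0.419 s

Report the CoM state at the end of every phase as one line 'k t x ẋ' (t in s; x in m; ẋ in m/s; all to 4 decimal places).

phase 1: p=-0.2037, T=0.372, ωT=1.358135, cosh=2.073036, sinh=1.815896; start (x,ẋ)=(-0.138400, 0.290100) → end (x,ẋ)=(0.075960, 1.034304)
phase 2: p=-0.0898, T=0.419, ωT=1.529727, cosh=2.416756, sinh=2.200161; start (x,ẋ)=(0.075960, 1.034304) → end (x,ẋ)=(0.934110, 3.831141)

1 0.3720 0.0760 1.0343
2 0.7910 0.9341 3.8311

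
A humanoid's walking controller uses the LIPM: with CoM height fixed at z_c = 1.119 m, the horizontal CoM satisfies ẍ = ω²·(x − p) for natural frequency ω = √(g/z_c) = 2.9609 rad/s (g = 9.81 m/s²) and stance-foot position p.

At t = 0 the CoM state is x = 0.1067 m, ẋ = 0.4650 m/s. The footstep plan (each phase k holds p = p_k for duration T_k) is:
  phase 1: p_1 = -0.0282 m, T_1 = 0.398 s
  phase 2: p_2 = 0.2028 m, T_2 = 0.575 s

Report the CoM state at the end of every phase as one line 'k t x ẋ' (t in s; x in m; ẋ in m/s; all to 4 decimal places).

phase 1: p=-0.0282, T=0.398, ωT=1.178438, cosh=1.778527, sinh=1.470768; start (x,ẋ)=(0.106700, 0.465000) → end (x,ẋ)=(0.442703, 1.414477)
phase 2: p=0.2028, T=0.575, ωT=1.702517, cosh=2.834985, sinh=2.652761; start (x,ẋ)=(0.442703, 1.414477) → end (x,ẋ)=(2.150194, 5.894353)

1 0.3980 0.4427 1.4145
2 0.9730 2.1502 5.8944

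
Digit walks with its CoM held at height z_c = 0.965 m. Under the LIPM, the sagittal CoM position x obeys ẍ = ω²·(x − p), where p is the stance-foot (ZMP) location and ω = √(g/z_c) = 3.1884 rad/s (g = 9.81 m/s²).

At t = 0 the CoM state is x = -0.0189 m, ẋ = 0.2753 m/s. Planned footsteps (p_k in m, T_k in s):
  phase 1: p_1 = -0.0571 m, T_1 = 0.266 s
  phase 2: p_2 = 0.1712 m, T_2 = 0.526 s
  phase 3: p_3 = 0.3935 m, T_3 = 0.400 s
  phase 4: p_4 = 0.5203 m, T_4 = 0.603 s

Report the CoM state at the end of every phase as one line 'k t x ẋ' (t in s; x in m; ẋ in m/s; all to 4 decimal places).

phase 1: p=-0.0571, T=0.266, ωT=0.848114, cosh=1.381730, sinh=0.953509; start (x,ẋ)=(-0.018900, 0.275300) → end (x,ẋ)=(0.078012, 0.496525)
phase 2: p=0.1712, T=0.526, ωT=1.677098, cosh=2.768463, sinh=2.581547; start (x,ẋ)=(0.078012, 0.496525) → end (x,ẋ)=(0.315233, 0.607580)
phase 3: p=0.3935, T=0.400, ωT=1.275360, cosh=1.929660, sinh=1.650330; start (x,ẋ)=(0.315233, 0.607580) → end (x,ẋ)=(0.556958, 0.760591)
phase 4: p=0.5203, T=0.603, ωT=1.922605, cosh=3.492489, sinh=3.346263; start (x,ẋ)=(0.556958, 0.760591) → end (x,ẋ)=(1.446578, 3.047472)

1 0.2660 0.0780 0.4965
2 0.7920 0.3152 0.6076
3 1.1920 0.5570 0.7606
4 1.7950 1.4466 3.0475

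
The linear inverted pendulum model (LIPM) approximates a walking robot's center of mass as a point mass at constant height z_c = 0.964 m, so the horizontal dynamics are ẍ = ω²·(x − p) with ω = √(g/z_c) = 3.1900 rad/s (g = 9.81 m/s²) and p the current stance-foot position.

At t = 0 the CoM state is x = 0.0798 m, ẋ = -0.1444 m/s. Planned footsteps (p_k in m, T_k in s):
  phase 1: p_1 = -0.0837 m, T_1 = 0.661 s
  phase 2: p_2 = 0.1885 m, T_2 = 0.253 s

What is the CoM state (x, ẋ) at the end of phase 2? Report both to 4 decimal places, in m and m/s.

x = 0.9197, ẋ = 2.6840

phase 1: p=-0.0837, T=0.661, ωT=2.108590, cosh=4.179014, sinh=4.057605; start (x,ẋ)=(0.079800, -0.144400) → end (x,ẋ)=(0.415895, 1.512855)
phase 2: p=0.1885, T=0.253, ωT=0.807070, cosh=1.343747, sinh=0.897584; start (x,ẋ)=(0.415895, 1.512855) → end (x,ẋ)=(0.919741, 2.683995)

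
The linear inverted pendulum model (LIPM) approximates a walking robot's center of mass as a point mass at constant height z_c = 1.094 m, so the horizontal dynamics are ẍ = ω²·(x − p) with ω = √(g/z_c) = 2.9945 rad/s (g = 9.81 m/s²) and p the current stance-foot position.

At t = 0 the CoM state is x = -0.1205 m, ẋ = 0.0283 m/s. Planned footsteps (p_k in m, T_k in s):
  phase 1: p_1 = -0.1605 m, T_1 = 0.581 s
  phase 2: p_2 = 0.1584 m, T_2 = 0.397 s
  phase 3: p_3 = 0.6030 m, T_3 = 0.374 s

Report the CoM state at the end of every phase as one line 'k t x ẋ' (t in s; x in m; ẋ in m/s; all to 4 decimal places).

1 0.5810 -0.0170 0.4137
2 0.9780 0.0496 -0.0400
3 1.3520 -0.3536 -2.3369

phase 1: p=-0.1605, T=0.581, ωT=1.739804, cosh=2.935892, sinh=2.760337; start (x,ẋ)=(-0.120500, 0.028300) → end (x,ẋ)=(-0.016977, 0.413719)
phase 2: p=0.1584, T=0.397, ωT=1.188816, cosh=1.793887, sinh=1.489306; start (x,ẋ)=(-0.016977, 0.413719) → end (x,ẋ)=(0.049555, -0.039970)
phase 3: p=0.6030, T=0.374, ωT=1.119943, cosh=1.695489, sinh=1.369191; start (x,ẋ)=(0.049555, -0.039970) → end (x,ẋ)=(-0.353636, -2.336916)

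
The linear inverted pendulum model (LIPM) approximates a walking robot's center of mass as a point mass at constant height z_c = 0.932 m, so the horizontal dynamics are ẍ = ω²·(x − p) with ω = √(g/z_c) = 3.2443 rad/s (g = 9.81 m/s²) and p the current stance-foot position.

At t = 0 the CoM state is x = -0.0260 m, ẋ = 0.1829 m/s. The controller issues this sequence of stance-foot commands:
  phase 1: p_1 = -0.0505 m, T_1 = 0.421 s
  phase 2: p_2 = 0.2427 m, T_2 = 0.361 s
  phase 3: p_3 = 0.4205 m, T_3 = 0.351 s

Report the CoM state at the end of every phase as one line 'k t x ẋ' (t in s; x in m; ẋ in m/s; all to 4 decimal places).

phase 1: p=-0.0505, T=0.421, ωT=1.365850, cosh=2.087109, sinh=1.831945; start (x,ẋ)=(-0.026000, 0.182900) → end (x,ẋ)=(0.103912, 0.527345)
phase 2: p=0.2427, T=0.361, ωT=1.171192, cosh=1.767917, sinh=1.457920; start (x,ẋ)=(0.103912, 0.527345) → end (x,ẋ)=(0.234311, 0.275843)
phase 3: p=0.4205, T=0.351, ωT=1.138749, cosh=1.721540, sinh=1.401320; start (x,ẋ)=(0.234311, 0.275843) → end (x,ẋ)=(0.219114, -0.371597)

1 0.4210 0.1039 0.5273
2 0.7820 0.2343 0.2758
3 1.1330 0.2191 -0.3716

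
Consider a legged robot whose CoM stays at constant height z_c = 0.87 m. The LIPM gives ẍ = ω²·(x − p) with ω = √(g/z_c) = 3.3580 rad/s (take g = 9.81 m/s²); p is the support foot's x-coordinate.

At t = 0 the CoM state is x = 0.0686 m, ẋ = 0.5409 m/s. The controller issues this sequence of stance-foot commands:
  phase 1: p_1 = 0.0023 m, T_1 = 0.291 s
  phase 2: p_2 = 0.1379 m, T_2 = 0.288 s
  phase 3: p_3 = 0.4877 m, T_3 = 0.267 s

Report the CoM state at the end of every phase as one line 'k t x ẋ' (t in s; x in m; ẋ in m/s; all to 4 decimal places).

phase 1: p=0.0023, T=0.291, ωT=0.977178, cosh=1.516660, sinh=1.140288; start (x,ẋ)=(0.068600, 0.540900) → end (x,ẋ)=(0.286530, 1.074230)
phase 2: p=0.1379, T=0.288, ωT=0.967104, cosh=1.505249, sinh=1.125067; start (x,ẋ)=(0.286530, 1.074230) → end (x,ẋ)=(0.721536, 2.178503)
phase 3: p=0.4877, T=0.267, ωT=0.896586, cosh=1.429590, sinh=1.021630; start (x,ẋ)=(0.721536, 2.178503) → end (x,ẋ)=(1.484772, 3.916572)

1 0.2910 0.2865 1.0742
2 0.5790 0.7215 2.1785
3 0.8460 1.4848 3.9166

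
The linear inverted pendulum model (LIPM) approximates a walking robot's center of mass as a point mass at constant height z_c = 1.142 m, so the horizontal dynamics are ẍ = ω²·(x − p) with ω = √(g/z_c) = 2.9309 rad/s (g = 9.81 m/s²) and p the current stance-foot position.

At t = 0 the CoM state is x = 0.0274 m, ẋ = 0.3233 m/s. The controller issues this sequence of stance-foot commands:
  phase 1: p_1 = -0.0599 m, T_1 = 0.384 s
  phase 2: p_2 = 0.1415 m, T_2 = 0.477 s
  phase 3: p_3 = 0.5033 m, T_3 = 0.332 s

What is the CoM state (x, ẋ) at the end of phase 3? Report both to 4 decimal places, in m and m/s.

phase 1: p=-0.0599, T=0.384, ωT=1.125466, cosh=1.703076, sinh=1.378575; start (x,ẋ)=(0.027400, 0.323300) → end (x,ẋ)=(0.240846, 0.903337)
phase 2: p=0.1415, T=0.477, ωT=1.398039, cosh=2.147169, sinh=1.900088; start (x,ẋ)=(0.240846, 0.903337) → end (x,ẋ)=(0.940441, 2.492870)
phase 3: p=0.5033, T=0.332, ωT=0.973059, cosh=1.511976, sinh=1.134050; start (x,ẋ)=(0.940441, 2.492870) → end (x,ẋ)=(2.128810, 5.222122)

x = 2.1288, ẋ = 5.2221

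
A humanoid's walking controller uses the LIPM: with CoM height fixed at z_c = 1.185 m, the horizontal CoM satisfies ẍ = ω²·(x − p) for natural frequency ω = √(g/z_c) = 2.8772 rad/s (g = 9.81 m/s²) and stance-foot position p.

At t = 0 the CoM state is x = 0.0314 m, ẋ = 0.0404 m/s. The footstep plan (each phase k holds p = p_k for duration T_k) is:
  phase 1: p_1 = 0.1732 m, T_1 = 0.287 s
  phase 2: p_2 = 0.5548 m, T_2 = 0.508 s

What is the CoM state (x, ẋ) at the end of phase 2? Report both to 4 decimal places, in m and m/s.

x = -0.9494, ẋ = -4.0278

phase 1: p=0.1732, T=0.287, ωT=0.825756, cosh=1.360756, sinh=0.922852; start (x,ẋ)=(0.031400, 0.040400) → end (x,ẋ)=(-0.006797, -0.321537)
phase 2: p=0.5548, T=0.508, ωT=1.461618, cosh=2.272396, sinh=2.040535; start (x,ẋ)=(-0.006797, -0.321537) → end (x,ẋ)=(-0.949407, -4.027810)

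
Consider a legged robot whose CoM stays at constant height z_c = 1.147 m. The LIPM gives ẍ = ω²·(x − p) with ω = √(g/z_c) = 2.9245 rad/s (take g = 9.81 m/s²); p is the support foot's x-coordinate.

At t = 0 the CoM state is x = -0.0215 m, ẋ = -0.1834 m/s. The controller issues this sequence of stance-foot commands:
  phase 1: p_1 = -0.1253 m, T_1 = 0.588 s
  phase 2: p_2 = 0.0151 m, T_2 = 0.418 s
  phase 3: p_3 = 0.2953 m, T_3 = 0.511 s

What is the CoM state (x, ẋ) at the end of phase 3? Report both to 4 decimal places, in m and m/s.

x = 0.3090, ẋ = 0.2453

phase 1: p=-0.1253, T=0.588, ωT=1.719606, cosh=2.880733, sinh=2.701596; start (x,ẋ)=(-0.021500, -0.183400) → end (x,ẋ)=(0.004299, 0.291778)
phase 2: p=0.0151, T=0.418, ωT=1.222441, cosh=1.844988, sinh=1.550478; start (x,ẋ)=(0.004299, 0.291778) → end (x,ẋ)=(0.149864, 0.489351)
phase 3: p=0.2953, T=0.511, ωT=1.494420, cosh=2.340564, sinh=2.116185; start (x,ẋ)=(0.149864, 0.489351) → end (x,ẋ)=(0.308994, 0.245282)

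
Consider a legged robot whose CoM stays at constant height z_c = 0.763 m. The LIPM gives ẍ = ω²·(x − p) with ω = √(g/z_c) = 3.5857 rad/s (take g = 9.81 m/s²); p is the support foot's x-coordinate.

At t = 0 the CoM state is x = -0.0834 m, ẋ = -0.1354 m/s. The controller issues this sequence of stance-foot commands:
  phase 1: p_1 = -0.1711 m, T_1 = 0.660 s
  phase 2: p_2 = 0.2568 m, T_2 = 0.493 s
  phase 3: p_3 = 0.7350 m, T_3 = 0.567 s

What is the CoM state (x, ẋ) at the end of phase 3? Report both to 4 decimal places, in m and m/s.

x = 1.2101, ẋ = 1.9614

phase 1: p=-0.1711, T=0.660, ωT=2.366562, cosh=5.377240, sinh=5.283438; start (x,ẋ)=(-0.083400, -0.135400) → end (x,ẋ)=(0.100976, 0.933383)
phase 2: p=0.2568, T=0.493, ωT=1.767750, cosh=3.014188, sinh=2.843471; start (x,ẋ)=(0.100976, 0.933383) → end (x,ẋ)=(0.527291, 1.224630)
phase 3: p=0.7350, T=0.567, ωT=2.033092, cosh=3.884297, sinh=3.753367; start (x,ẋ)=(0.527291, 1.224630) → end (x,ẋ)=(1.210090, 1.961386)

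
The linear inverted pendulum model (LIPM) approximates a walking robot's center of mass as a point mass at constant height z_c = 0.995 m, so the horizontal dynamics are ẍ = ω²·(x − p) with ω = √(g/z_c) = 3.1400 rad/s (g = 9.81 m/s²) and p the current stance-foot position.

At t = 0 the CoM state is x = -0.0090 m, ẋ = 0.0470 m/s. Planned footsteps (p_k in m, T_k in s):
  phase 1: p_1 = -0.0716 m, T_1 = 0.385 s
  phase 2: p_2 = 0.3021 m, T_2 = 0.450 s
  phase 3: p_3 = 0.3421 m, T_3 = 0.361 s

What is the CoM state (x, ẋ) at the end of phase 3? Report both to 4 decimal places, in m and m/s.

x = -0.4672, ẋ = -2.4122

phase 1: p=-0.0716, T=0.385, ωT=1.208900, cosh=1.824162, sinh=1.525636; start (x,ẋ)=(-0.009000, 0.047000) → end (x,ẋ)=(0.065428, 0.385621)
phase 2: p=0.3021, T=0.450, ωT=1.413000, cosh=2.175837, sinh=1.932425; start (x,ẋ)=(0.065428, 0.385621) → end (x,ẋ)=(0.024461, -0.597031)
phase 3: p=0.3421, T=0.361, ωT=1.133540, cosh=1.714263, sinh=1.392371; start (x,ẋ)=(0.024461, -0.597031) → end (x,ẋ)=(-0.467159, -2.412201)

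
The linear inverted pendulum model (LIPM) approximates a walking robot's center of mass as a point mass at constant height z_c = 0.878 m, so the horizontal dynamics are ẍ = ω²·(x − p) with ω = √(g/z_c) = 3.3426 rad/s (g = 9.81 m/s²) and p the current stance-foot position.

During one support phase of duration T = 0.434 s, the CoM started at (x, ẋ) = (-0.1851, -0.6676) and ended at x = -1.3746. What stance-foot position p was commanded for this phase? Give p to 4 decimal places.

p = 0.4443

ωT = 3.3426·0.434 = 1.450688; cosh(ωT) = 2.250230, sinh(ωT) = 2.015821
x(T) = p + (x₀−p)·cosh(ωT) + (ẋ₀/ω)·sinh(ωT) ⇒ p·(1 − cosh) = x(T) − x₀·cosh − (ẋ₀/ω)·sinh
numerator   = -1.3746 − (-0.1851)·2.250230 − (-0.6676/3.3426)·2.015821 = -0.555473
denominator = 1 − 2.250230 = -1.250230
p = -0.555473 / -1.250230 = 0.4443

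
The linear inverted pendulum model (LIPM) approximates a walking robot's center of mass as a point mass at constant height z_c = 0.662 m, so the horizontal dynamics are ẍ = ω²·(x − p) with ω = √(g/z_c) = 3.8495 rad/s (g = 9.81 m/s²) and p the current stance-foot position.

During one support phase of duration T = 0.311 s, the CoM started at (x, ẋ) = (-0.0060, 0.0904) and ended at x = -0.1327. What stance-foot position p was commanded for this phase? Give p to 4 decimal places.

p = 0.1949

ωT = 3.8495·0.311 = 1.197194; cosh(ωT) = 1.806428, sinh(ωT) = 1.504387
x(T) = p + (x₀−p)·cosh(ωT) + (ẋ₀/ω)·sinh(ωT) ⇒ p·(1 − cosh) = x(T) − x₀·cosh − (ẋ₀/ω)·sinh
numerator   = -0.1327 − (-0.0060)·1.806428 − (0.0904/3.8495)·1.504387 = -0.157190
denominator = 1 − 1.806428 = -0.806428
p = -0.157190 / -0.806428 = 0.1949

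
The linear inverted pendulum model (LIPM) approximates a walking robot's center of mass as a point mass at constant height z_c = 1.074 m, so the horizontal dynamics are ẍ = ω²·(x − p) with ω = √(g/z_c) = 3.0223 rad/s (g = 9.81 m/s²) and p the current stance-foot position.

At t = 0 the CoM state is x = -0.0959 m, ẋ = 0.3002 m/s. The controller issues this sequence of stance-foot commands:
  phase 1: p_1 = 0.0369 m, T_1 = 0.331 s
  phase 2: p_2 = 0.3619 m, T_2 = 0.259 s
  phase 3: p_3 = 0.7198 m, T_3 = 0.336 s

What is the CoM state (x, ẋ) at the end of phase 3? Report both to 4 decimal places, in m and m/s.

x = -1.1292, ẋ = -4.9912

phase 1: p=0.0369, T=0.331, ωT=1.000381, cosh=1.543529, sinh=1.175790; start (x,ẋ)=(-0.095900, 0.300200) → end (x,ẋ)=(-0.051291, -0.008549)
phase 2: p=0.3619, T=0.259, ωT=0.782776, cosh=1.322336, sinh=0.865200; start (x,ẋ)=(-0.051291, -0.008549) → end (x,ẋ)=(-0.186925, -1.091757)
phase 3: p=0.7198, T=0.336, ωT=1.015493, cosh=1.561474, sinh=1.199250; start (x,ẋ)=(-0.186925, -1.091757) → end (x,ẋ)=(-1.129237, -4.991169)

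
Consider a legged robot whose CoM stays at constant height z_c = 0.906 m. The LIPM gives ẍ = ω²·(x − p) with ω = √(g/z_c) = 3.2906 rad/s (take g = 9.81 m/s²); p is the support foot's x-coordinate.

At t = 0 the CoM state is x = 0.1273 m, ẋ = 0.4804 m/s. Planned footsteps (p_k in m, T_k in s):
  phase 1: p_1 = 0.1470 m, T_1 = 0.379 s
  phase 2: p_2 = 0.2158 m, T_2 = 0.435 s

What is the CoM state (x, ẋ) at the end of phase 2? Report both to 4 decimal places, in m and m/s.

phase 1: p=0.1470, T=0.379, ωT=1.247137, cosh=1.883846, sinh=1.596520; start (x,ẋ)=(0.127300, 0.480400) → end (x,ẋ)=(0.342967, 0.801505)
phase 2: p=0.2158, T=0.435, ωT=1.431411, cosh=2.211785, sinh=1.972814; start (x,ẋ)=(0.342967, 0.801505) → end (x,ẋ)=(0.977592, 2.598292)

x = 0.9776, ẋ = 2.5983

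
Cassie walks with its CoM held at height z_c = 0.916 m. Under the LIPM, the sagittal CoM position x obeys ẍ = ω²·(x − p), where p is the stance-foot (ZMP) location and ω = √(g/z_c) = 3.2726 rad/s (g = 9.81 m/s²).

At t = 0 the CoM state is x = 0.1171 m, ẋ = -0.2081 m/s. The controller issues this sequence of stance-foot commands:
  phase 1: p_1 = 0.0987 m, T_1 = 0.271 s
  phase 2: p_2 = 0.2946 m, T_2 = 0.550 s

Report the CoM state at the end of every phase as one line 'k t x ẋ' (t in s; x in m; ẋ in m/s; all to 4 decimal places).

phase 1: p=0.0987, T=0.271, ωT=0.886875, cosh=1.419736, sinh=1.007795; start (x,ẋ)=(0.117100, -0.208100) → end (x,ẋ)=(0.060739, -0.234762)
phase 2: p=0.2946, T=0.550, ωT=1.799930, cosh=3.107267, sinh=2.941957; start (x,ẋ)=(0.060739, -0.234762) → end (x,ẋ)=(-0.643112, -2.981047)

1 0.2710 0.0607 -0.2348
2 0.8210 -0.6431 -2.9810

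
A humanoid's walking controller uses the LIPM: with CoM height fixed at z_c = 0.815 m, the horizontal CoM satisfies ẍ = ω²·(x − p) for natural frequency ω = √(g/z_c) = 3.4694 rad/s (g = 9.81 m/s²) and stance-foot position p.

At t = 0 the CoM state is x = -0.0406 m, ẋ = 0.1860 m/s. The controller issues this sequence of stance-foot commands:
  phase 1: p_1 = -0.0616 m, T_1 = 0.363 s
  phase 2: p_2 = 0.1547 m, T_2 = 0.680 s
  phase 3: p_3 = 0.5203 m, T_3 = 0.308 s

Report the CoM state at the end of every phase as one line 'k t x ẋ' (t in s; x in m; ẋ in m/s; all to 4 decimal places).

phase 1: p=-0.0616, T=0.363, ωT=1.259392, cosh=1.903553, sinh=1.619726; start (x,ẋ)=(-0.040600, 0.186000) → end (x,ẋ)=(0.065211, 0.472070)
phase 2: p=0.1547, T=0.680, ωT=2.359192, cosh=5.338447, sinh=5.243950; start (x,ẋ)=(0.065211, 0.472070) → end (x,ẋ)=(0.390493, 0.892009)
phase 3: p=0.5203, T=0.308, ωT=1.068575, cosh=1.627363, sinh=1.283866; start (x,ẋ)=(0.390493, 0.892009) → end (x,ẋ)=(0.639149, 0.873432)

1 0.3630 0.0652 0.4721
2 1.0430 0.3905 0.8920
3 1.3510 0.6391 0.8734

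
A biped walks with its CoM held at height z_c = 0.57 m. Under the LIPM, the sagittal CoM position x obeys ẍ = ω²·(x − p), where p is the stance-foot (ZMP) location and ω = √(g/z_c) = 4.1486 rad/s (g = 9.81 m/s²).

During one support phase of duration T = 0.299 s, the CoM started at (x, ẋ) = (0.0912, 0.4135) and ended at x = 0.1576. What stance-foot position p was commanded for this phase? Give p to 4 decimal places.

ωT = 4.1486·0.299 = 1.240431; cosh(ωT) = 1.873182, sinh(ωT) = 1.583923
x(T) = p + (x₀−p)·cosh(ωT) + (ẋ₀/ω)·sinh(ωT) ⇒ p·(1 − cosh) = x(T) − x₀·cosh − (ẋ₀/ω)·sinh
numerator   = 0.1576 − (0.0912)·1.873182 − (0.4135/4.1486)·1.583923 = -0.171107
denominator = 1 − 1.873182 = -0.873182
p = -0.171107 / -0.873182 = 0.1960

p = 0.1960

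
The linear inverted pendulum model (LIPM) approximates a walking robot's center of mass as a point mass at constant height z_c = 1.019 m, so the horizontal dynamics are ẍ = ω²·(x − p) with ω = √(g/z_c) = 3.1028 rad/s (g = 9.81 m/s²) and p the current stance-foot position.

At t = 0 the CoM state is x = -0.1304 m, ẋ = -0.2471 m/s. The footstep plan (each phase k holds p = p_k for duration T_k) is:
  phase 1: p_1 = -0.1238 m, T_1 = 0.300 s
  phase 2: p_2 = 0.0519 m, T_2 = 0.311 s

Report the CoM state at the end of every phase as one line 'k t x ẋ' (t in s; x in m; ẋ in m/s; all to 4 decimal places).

phase 1: p=-0.1238, T=0.300, ωT=0.930840, cosh=1.465431, sinh=1.071208; start (x,ẋ)=(-0.130400, -0.247100) → end (x,ẋ)=(-0.218780, -0.384045)
phase 2: p=0.0519, T=0.311, ωT=0.964971, cosh=1.502853, sinh=1.121858; start (x,ẋ)=(-0.218780, -0.384045) → end (x,ẋ)=(-0.493749, -1.519375)

1 0.3000 -0.2188 -0.3840
2 0.6110 -0.4937 -1.5194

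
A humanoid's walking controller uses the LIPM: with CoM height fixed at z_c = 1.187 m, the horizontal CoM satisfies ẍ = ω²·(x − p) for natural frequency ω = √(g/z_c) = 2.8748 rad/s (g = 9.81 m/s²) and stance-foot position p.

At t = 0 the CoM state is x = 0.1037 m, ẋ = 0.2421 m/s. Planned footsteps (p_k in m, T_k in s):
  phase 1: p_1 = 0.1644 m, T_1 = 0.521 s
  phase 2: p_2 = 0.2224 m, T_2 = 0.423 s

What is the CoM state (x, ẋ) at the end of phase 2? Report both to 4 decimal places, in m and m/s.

phase 1: p=0.1644, T=0.521, ωT=1.497771, cosh=2.347669, sinh=2.124041; start (x,ẋ)=(0.103700, 0.242100) → end (x,ẋ)=(0.200772, 0.197725)
phase 2: p=0.2224, T=0.423, ωT=1.216040, cosh=1.835102, sinh=1.538700; start (x,ẋ)=(0.200772, 0.197725) → end (x,ẋ)=(0.288539, 0.267173)

x = 0.2885, ẋ = 0.2672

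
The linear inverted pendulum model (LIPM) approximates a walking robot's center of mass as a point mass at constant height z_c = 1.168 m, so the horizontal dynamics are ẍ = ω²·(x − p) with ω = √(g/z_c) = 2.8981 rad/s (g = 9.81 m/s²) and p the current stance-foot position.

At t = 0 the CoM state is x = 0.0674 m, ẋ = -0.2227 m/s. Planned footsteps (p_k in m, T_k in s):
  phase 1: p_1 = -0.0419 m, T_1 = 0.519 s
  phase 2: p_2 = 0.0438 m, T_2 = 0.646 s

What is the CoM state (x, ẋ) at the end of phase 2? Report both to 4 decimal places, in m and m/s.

phase 1: p=-0.0419, T=0.519, ωT=1.504114, cosh=2.361189, sinh=2.138975; start (x,ẋ)=(0.067400, -0.222700) → end (x,ẋ)=(0.051812, 0.151710)
phase 2: p=0.0438, T=0.646, ωT=1.872173, cosh=3.328099, sinh=3.174310; start (x,ẋ)=(0.051812, 0.151710) → end (x,ẋ)=(0.236633, 0.578609)

x = 0.2366, ẋ = 0.5786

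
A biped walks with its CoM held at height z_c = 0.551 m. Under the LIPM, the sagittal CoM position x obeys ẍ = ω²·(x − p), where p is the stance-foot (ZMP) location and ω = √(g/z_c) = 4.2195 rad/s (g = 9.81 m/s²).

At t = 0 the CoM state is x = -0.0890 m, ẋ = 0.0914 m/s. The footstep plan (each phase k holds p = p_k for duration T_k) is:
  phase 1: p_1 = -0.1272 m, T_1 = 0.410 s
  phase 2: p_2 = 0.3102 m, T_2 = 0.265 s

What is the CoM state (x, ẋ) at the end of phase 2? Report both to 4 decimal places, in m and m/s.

x = 0.0866, ẋ = -0.3442

phase 1: p=-0.1272, T=0.410, ωT=1.729995, cosh=2.908956, sinh=2.731670; start (x,ẋ)=(-0.089000, 0.091400) → end (x,ẋ)=(0.043094, 0.706183)
phase 2: p=0.3102, T=0.265, ωT=1.118167, cosh=1.693061, sinh=1.366182; start (x,ẋ)=(0.043094, 0.706183) → end (x,ẋ)=(0.086619, -0.344153)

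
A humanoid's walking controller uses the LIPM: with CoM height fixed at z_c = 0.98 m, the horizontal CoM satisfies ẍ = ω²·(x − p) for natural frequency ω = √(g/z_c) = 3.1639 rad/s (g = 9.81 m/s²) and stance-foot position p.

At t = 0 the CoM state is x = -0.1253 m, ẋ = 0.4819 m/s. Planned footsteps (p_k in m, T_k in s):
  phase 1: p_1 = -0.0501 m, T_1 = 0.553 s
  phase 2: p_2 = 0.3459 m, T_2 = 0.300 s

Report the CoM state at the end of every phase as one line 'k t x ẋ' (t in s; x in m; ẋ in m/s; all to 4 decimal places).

1 0.5530 0.1519 0.7643
2 0.8530 0.3231 0.4612

phase 1: p=-0.0501, T=0.553, ωT=1.749637, cosh=2.963175, sinh=2.789338; start (x,ẋ)=(-0.125300, 0.481900) → end (x,ẋ)=(0.151919, 0.764300)
phase 2: p=0.3459, T=0.300, ωT=0.949170, cosh=1.485313, sinh=1.098251; start (x,ẋ)=(0.151919, 0.764300) → end (x,ẋ)=(0.323081, 0.461188)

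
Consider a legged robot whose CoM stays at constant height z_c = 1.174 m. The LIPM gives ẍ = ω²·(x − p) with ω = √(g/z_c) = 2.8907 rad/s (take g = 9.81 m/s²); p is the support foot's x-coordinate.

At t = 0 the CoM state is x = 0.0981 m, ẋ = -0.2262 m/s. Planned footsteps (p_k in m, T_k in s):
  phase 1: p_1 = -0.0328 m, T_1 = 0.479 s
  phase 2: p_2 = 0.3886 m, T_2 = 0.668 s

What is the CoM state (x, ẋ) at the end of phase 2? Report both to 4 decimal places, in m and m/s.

phase 1: p=-0.0328, T=0.479, ωT=1.384645, cosh=2.121911, sinh=1.871498; start (x,ẋ)=(0.098100, -0.226200) → end (x,ẋ)=(0.098512, 0.228185)
phase 2: p=0.3886, T=0.668, ωT=1.930988, cosh=3.520661, sinh=3.375656; start (x,ẋ)=(0.098512, 0.228185) → end (x,ẋ)=(-0.366237, -2.027323)

x = -0.3662, ẋ = -2.0273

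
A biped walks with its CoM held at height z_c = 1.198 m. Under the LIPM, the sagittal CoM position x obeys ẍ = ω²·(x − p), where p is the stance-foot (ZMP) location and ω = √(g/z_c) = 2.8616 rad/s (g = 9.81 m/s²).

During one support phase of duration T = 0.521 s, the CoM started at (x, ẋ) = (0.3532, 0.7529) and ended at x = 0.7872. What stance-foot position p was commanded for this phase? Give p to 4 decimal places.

p = 0.4437

ωT = 2.8616·0.521 = 1.490894; cosh(ωT) = 2.333117, sinh(ωT) = 2.107945
x(T) = p + (x₀−p)·cosh(ωT) + (ẋ₀/ω)·sinh(ωT) ⇒ p·(1 − cosh) = x(T) − x₀·cosh − (ẋ₀/ω)·sinh
numerator   = 0.7872 − (0.3532)·2.333117 − (0.7529/2.8616)·2.107945 = -0.591467
denominator = 1 − 2.333117 = -1.333117
p = -0.591467 / -1.333117 = 0.4437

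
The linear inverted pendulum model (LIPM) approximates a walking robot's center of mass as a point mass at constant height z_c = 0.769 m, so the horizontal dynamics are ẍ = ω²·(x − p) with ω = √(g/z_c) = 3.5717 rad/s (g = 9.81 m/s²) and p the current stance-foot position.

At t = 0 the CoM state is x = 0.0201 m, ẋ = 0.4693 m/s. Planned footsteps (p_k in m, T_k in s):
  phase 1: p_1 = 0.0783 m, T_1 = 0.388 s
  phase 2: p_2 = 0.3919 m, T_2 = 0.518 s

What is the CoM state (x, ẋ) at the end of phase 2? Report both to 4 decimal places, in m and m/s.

x = 0.2969, ẋ = -0.1368

phase 1: p=0.0783, T=0.388, ωT=1.385820, cosh=2.124110, sinh=1.873991; start (x,ẋ)=(0.020100, 0.469300) → end (x,ẋ)=(0.200908, 0.607293)
phase 2: p=0.3919, T=0.518, ωT=1.850141, cosh=3.258964, sinh=3.101749; start (x,ẋ)=(0.200908, 0.607293) → end (x,ẋ)=(0.296851, -0.136762)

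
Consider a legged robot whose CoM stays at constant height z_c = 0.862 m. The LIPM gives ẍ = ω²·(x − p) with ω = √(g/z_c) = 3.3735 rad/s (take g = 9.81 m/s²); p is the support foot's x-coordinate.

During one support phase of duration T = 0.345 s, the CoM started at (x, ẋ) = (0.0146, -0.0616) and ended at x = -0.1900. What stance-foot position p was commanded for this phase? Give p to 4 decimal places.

ωT = 3.3735·0.345 = 1.163857; cosh(ωT) = 1.757271, sinh(ωT) = 1.444991
x(T) = p + (x₀−p)·cosh(ωT) + (ẋ₀/ω)·sinh(ωT) ⇒ p·(1 − cosh) = x(T) − x₀·cosh − (ẋ₀/ω)·sinh
numerator   = -0.1900 − (0.0146)·1.757271 − (-0.0616/3.3735)·1.444991 = -0.189271
denominator = 1 − 1.757271 = -0.757271
p = -0.189271 / -0.757271 = 0.2499

p = 0.2499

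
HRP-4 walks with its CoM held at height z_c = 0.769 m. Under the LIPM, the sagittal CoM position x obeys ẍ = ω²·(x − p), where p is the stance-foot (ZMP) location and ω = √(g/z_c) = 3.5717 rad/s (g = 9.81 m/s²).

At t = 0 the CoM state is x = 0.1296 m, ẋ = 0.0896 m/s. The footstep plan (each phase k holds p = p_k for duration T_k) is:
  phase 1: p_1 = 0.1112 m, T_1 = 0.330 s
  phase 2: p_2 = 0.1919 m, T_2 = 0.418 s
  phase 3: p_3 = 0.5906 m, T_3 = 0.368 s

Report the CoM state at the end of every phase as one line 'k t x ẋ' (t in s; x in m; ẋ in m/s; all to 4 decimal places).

1 0.3300 0.1808 0.2561
2 0.7480 0.3175 0.5151
3 1.1160 0.2947 -0.6565

phase 1: p=0.1112, T=0.330, ωT=1.178661, cosh=1.778855, sinh=1.471165; start (x,ẋ)=(0.129600, 0.089600) → end (x,ẋ)=(0.180837, 0.256069)
phase 2: p=0.1919, T=0.418, ωT=1.492971, cosh=2.337500, sinh=2.112796; start (x,ẋ)=(0.180837, 0.256069) → end (x,ẋ)=(0.317514, 0.515075)
phase 3: p=0.5906, T=0.368, ωT=1.314386, cosh=1.995551, sinh=1.726912; start (x,ẋ)=(0.317514, 0.515075) → end (x,ẋ)=(0.294682, -0.656537)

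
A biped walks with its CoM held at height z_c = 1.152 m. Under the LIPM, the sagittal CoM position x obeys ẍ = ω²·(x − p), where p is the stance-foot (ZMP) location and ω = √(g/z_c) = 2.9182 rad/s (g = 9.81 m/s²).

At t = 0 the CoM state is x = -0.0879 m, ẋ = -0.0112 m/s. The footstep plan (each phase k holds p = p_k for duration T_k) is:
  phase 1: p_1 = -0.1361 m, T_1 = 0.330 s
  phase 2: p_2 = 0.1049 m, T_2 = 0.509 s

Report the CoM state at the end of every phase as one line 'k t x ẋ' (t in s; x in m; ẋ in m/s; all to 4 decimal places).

1 0.3300 -0.0681 0.1406
2 0.8390 -0.1957 -0.7311

phase 1: p=-0.1361, T=0.330, ωT=0.963006, cosh=1.500651, sinh=1.118908; start (x,ẋ)=(-0.087900, -0.011200) → end (x,ẋ)=(-0.068063, 0.140575)
phase 2: p=0.1049, T=0.509, ωT=1.485364, cosh=2.321496, sinh=2.095076; start (x,ẋ)=(-0.068063, 0.140575) → end (x,ẋ)=(-0.195709, -0.731125)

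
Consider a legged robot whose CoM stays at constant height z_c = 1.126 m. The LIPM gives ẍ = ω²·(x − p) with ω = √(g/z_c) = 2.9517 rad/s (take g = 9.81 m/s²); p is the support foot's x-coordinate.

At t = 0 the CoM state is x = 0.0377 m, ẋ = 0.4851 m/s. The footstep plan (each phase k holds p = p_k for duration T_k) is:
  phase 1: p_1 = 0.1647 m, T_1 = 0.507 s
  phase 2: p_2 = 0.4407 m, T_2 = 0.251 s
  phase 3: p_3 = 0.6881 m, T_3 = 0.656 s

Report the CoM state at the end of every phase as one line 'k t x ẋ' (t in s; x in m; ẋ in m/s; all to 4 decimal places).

phase 1: p=0.1647, T=0.507, ωT=1.496512, cosh=2.344997, sinh=2.121087; start (x,ẋ)=(0.037700, 0.485100) → end (x,ẋ)=(0.215478, 0.342435)
phase 2: p=0.4407, T=0.251, ωT=0.740877, cosh=1.287235, sinh=0.810539; start (x,ẋ)=(0.215478, 0.342435) → end (x,ẋ)=(0.244819, -0.098044)
phase 3: p=0.6881, T=0.656, ωT=1.936315, cosh=3.538695, sinh=3.394461; start (x,ẋ)=(0.244819, -0.098044) → end (x,ẋ)=(-0.993288, -4.788374)

1 0.5070 0.2155 0.3424
2 0.7580 0.2448 -0.0980
3 1.4140 -0.9933 -4.7884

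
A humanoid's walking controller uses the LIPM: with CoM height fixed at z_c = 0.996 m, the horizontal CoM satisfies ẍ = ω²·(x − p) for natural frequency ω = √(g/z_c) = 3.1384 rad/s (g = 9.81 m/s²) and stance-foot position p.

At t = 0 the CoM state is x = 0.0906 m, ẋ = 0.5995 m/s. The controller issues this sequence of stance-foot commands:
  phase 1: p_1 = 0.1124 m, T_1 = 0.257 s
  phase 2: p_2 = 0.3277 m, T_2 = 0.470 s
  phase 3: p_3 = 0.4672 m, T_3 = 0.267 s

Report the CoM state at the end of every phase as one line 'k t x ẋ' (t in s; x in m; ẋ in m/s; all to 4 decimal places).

phase 1: p=0.1124, T=0.257, ωT=0.806569, cosh=1.343298, sinh=0.896911; start (x,ẋ)=(0.090600, 0.599500) → end (x,ẋ)=(0.254445, 0.743943)
phase 2: p=0.3277, T=0.470, ωT=1.475048, cosh=2.300007, sinh=2.071239; start (x,ẋ)=(0.254445, 0.743943) → end (x,ẋ)=(0.650190, 1.234887)
phase 3: p=0.4672, T=0.267, ωT=0.837953, cosh=1.372112, sinh=0.939517; start (x,ẋ)=(0.650190, 1.234887) → end (x,ẋ)=(1.087961, 2.233965)

1 0.2570 0.2544 0.7439
2 0.7270 0.6502 1.2349
3 0.9940 1.0880 2.2340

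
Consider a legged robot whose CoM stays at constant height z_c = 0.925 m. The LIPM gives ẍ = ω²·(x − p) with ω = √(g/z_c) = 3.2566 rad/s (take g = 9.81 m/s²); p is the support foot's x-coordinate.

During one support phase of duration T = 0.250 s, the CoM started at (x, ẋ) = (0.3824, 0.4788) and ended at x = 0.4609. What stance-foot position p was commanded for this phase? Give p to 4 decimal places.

p = 0.5391

ωT = 3.2566·0.250 = 0.814150; cosh(ωT) = 1.350136, sinh(ωT) = 0.907120
x(T) = p + (x₀−p)·cosh(ωT) + (ẋ₀/ω)·sinh(ωT) ⇒ p·(1 − cosh) = x(T) − x₀·cosh − (ẋ₀/ω)·sinh
numerator   = 0.4609 − (0.3824)·1.350136 − (0.4788/3.2566)·0.907120 = -0.188761
denominator = 1 − 1.350136 = -0.350136
p = -0.188761 / -0.350136 = 0.5391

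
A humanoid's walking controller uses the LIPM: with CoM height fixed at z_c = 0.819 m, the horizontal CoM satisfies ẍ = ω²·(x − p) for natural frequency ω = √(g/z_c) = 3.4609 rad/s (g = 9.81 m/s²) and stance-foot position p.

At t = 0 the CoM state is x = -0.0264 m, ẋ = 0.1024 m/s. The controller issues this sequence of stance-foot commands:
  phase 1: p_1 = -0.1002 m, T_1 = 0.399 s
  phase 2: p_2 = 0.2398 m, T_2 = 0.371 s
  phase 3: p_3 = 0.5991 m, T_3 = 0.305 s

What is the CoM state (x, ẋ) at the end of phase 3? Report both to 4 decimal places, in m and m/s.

phase 1: p=-0.1002, T=0.399, ωT=1.380899, cosh=2.114915, sinh=1.863562; start (x,ẋ)=(-0.026400, 0.102400) → end (x,ẋ)=(0.111019, 0.692548)
phase 2: p=0.2398, T=0.371, ωT=1.283994, cosh=1.943981, sinh=1.667052; start (x,ẋ)=(0.111019, 0.692548) → end (x,ẋ)=(0.323040, 0.603299)
phase 3: p=0.5991, T=0.305, ωT=1.055575, cosh=1.610809, sinh=1.262817; start (x,ẋ)=(0.323040, 0.603299) → end (x,ẋ)=(0.374553, -0.234715)

x = 0.3746, ẋ = -0.2347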